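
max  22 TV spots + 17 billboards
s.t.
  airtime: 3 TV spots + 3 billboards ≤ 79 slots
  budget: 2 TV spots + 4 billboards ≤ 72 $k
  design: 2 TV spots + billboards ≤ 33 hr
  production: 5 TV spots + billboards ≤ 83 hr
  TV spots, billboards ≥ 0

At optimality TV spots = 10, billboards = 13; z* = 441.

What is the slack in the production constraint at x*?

20

production used = 5·10 + 1·13 = 63; slack = 83 − 63 = 20.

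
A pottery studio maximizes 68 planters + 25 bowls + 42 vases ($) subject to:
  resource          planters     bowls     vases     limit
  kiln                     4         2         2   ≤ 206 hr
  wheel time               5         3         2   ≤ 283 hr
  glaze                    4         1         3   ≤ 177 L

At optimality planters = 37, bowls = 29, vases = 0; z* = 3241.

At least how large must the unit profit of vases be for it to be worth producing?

43

Binding: kiln and glaze. Non-binding: wheel time (11 unused).
Since wheel time is not tight, its dual is 0.
Dual feasibility on the basic columns requires 4·y_kiln + 4·y_glaze = 68, 2·y_kiln + 1·y_glaze = 25.
This yields shadow prices y_kiln = 8, y_glaze = 9.
vases enters the basis when its profit ≥ yᵀa₃ = 8·2 + 9·3 = 43.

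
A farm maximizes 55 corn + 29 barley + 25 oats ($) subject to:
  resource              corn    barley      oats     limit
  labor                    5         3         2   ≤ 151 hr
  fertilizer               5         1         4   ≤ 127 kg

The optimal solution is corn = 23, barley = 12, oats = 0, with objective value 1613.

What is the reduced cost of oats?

-1

Check each constraint at x*: labor 151/151 (tight); fertilizer 127/127 (tight).
The binding rows give the dual system: 5·y_labor + 5·y_fertilizer = 55 and 3·y_labor + 1·y_fertilizer = 29.
This yields shadow prices y_labor = 9, y_fertilizer = 2.
Reduced cost of oats: c₃ − yᵀa₃ = 25 − (9·2 + 2·4) = 25 − 26 = -1.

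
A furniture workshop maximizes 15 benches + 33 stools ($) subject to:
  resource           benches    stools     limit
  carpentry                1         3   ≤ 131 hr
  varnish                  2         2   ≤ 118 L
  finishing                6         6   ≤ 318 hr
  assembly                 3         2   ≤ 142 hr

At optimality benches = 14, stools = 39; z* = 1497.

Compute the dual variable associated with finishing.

1

Check each constraint at x*: carpentry 131/131 (tight); varnish 106/118 (slack 12); finishing 318/318 (tight); assembly 120/142 (slack 22).
By complementary slackness, y = 0 for the non-binding constraints.
Dual feasibility on the basic columns requires 1·y_carpentry + 6·y_finishing = 15, 3·y_carpentry + 6·y_finishing = 33.
→ y_carpentry = 9 and y_finishing = 1.
Shadow price of finishing = 1.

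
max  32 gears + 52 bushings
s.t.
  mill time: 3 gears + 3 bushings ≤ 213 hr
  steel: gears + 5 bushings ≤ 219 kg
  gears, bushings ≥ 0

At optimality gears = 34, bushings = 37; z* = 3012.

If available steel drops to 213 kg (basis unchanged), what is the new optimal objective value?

At the optimum: mill time uses 213 of 213 (binding); steel uses 219 of 219 (binding).
From A_Bᵀ y = c: 3·y_mill time + 1·y_steel = 32; 3·y_mill time + 5·y_steel = 52.
→ y_mill time = 9 and y_steel = 5.
Δz = y_steel·Δb = 5 × (-6) = -30, so new z* = 3012 − 30 = 2982.

2982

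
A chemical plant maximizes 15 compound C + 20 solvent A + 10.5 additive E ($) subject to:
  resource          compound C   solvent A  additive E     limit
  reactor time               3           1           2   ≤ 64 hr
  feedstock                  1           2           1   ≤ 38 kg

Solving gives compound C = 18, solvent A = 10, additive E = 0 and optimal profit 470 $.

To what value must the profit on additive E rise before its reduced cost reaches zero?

Both reactor time and feedstock are binding at x*.
The binding rows give the dual system: 3·y_reactor time + 1·y_feedstock = 15 and 1·y_reactor time + 2·y_feedstock = 20.
Solving: y_reactor time = 2, y_feedstock = 9.
additive E enters the basis when its profit ≥ yᵀa₃ = 2·2 + 9·1 = 13.

13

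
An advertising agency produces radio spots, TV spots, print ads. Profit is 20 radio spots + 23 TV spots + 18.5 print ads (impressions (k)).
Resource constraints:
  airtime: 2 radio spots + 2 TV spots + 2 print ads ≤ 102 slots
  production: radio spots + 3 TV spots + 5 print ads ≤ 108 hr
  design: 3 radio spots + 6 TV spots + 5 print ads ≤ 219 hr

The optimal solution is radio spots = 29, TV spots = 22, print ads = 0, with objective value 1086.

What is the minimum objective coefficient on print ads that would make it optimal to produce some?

22

Binding: airtime and design. Non-binding: production (13 unused).
By complementary slackness, y = 0 for the non-binding constraint.
From A_Bᵀ y = c: 2·y_airtime + 3·y_design = 20; 2·y_airtime + 6·y_design = 23.
→ y_airtime = 8.5 and y_design = 1.
print ads enters the basis when its profit ≥ yᵀa₃ = 8.5·2 + 1·5 = 22.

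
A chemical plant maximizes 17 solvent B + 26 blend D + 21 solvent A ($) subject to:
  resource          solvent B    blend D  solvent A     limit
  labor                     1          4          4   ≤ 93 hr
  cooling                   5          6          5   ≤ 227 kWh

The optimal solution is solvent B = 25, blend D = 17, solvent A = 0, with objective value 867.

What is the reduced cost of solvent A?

Check each constraint at x*: labor 93/93 (tight); cooling 227/227 (tight).
The binding rows give the dual system: 1·y_labor + 5·y_cooling = 17 and 4·y_labor + 6·y_cooling = 26.
This yields shadow prices y_labor = 2, y_cooling = 3.
Reduced cost of solvent A: c₃ − yᵀa₃ = 21 − (2·4 + 3·5) = 21 − 23 = -2.

-2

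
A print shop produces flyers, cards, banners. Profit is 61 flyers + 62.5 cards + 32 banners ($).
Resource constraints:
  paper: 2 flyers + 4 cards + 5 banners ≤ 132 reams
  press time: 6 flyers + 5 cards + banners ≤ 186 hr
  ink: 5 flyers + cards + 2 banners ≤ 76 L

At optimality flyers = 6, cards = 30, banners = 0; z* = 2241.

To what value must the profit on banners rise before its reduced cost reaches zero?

33.5

At the optimum: paper uses 132 of 132 (binding); press time uses 186 of 186 (binding); ink uses 60 of 76 (slack = 16).
Slack constraints have shadow price 0 (complementary slackness).
Dual feasibility on the basic columns requires 2·y_paper + 6·y_press time = 61, 4·y_paper + 5·y_press time = 62.5.
This yields shadow prices y_paper = 5, y_press time = 8.5.
banners enters the basis when its profit ≥ yᵀa₃ = 5·5 + 8.5·1 = 33.5.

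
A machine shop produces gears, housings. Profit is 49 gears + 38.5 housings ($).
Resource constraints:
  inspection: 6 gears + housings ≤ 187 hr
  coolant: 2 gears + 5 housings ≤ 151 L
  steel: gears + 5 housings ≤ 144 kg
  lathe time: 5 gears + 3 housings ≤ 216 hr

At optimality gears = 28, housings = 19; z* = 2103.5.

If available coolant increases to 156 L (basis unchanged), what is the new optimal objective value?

2136

Check each constraint at x*: inspection 187/187 (tight); coolant 151/151 (tight); steel 123/144 (slack 21); lathe time 197/216 (slack 19).
Slack constraints have shadow price 0 (complementary slackness).
The binding rows give the dual system: 6·y_inspection + 2·y_coolant = 49 and 1·y_inspection + 5·y_coolant = 38.5.
Solving: y_inspection = 6, y_coolant = 6.5.
Δz = y_coolant·Δb = 6.5 × (5) = 32.5, so new z* = 2103.5 + 32.5 = 2136.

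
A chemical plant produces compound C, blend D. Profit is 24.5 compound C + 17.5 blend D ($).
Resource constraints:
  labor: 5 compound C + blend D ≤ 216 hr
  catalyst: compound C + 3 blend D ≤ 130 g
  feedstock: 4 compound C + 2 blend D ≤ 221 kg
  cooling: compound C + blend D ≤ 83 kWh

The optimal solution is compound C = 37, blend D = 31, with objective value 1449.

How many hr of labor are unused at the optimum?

labor used = 5·37 + 1·31 = 216; slack = 216 − 216 = 0.

0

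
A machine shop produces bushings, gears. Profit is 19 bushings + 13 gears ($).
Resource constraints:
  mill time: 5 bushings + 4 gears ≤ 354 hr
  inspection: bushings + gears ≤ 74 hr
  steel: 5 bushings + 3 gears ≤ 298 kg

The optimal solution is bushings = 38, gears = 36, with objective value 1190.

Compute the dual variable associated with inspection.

4

At the optimum: mill time uses 334 of 354 (slack = 20); inspection uses 74 of 74 (binding); steel uses 298 of 298 (binding).
Since mill time is not tight, its dual is 0.
Dual feasibility on the basic columns requires 1·y_inspection + 5·y_steel = 19, 1·y_inspection + 3·y_steel = 13.
Solving: y_inspection = 4, y_steel = 3.
Shadow price of inspection = 4.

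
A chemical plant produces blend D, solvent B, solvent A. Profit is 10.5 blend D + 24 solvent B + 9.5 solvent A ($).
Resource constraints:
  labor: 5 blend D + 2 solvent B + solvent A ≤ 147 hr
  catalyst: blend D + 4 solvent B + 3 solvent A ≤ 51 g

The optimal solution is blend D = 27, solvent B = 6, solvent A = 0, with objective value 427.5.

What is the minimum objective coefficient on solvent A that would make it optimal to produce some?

Both labor and catalyst are binding at x*.
The binding rows give the dual system: 5·y_labor + 1·y_catalyst = 10.5 and 2·y_labor + 4·y_catalyst = 24.
→ y_labor = 1 and y_catalyst = 5.5.
solvent A enters the basis when its profit ≥ yᵀa₃ = 1·1 + 5.5·3 = 17.5.

17.5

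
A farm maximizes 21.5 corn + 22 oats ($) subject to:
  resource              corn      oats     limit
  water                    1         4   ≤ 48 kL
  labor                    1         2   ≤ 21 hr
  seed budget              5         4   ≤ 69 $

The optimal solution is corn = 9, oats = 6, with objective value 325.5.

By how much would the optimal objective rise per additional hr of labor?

Binding: labor and seed budget. Non-binding: water (15 unused).
Since water is not tight, its dual is 0.
The binding rows give the dual system: 1·y_labor + 5·y_seed budget = 21.5 and 2·y_labor + 4·y_seed budget = 22.
This yields shadow prices y_labor = 4, y_seed budget = 3.5.
Shadow price of labor = 4.

4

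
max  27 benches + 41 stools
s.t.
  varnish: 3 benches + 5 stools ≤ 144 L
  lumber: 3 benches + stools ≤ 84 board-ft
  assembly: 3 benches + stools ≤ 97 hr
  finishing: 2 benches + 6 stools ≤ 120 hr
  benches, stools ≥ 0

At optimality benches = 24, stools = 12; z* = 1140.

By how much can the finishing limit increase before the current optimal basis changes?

16

Binding constraints: lumber, finishing. The basis is B = [[3,1],[2,6]] with det 16.
Per unit increase in finishing, x* moves by d = (-0.0625, 0.1875).
The basis stays optimal until varnish becomes binding; allowable increase = 16 hr.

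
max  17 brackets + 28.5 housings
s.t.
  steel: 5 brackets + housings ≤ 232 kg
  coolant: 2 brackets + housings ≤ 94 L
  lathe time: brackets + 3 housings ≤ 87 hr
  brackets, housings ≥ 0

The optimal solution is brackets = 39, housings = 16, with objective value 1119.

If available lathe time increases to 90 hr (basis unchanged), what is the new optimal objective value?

Binding: coolant and lathe time. Non-binding: steel (21 unused).
Since steel is not tight, its dual is 0.
Dual feasibility on the basic columns requires 2·y_coolant + 1·y_lathe time = 17, 1·y_coolant + 3·y_lathe time = 28.5.
Solving: y_coolant = 4.5, y_lathe time = 8.
Δz = y_lathe time·Δb = 8 × (3) = 24, so new z* = 1119 + 24 = 1143.

1143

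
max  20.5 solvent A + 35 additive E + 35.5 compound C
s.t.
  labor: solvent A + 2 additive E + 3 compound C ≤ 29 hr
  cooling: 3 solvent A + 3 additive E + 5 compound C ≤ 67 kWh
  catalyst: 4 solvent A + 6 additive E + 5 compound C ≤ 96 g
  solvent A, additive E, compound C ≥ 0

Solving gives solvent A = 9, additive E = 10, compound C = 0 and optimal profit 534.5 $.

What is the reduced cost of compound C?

Binding: labor and catalyst. Non-binding: cooling (10 unused).
By complementary slackness, y = 0 for the non-binding constraint.
The binding rows give the dual system: 1·y_labor + 4·y_catalyst = 20.5 and 2·y_labor + 6·y_catalyst = 35.
Solving: y_labor = 8.5, y_catalyst = 3.
Reduced cost of compound C: c₃ − yᵀa₃ = 35.5 − (8.5·3 + 3·5) = 35.5 − 40.5 = -5.

-5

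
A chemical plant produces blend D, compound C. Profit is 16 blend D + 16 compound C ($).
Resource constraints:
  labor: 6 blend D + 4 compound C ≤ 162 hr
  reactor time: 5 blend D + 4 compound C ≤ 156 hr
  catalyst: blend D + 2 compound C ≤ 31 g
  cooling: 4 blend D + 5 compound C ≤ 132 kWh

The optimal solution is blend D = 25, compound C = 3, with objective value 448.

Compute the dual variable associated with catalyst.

4

Check each constraint at x*: labor 162/162 (tight); reactor time 137/156 (slack 19); catalyst 31/31 (tight); cooling 115/132 (slack 17).
By complementary slackness, y = 0 for the non-binding constraints.
The binding rows give the dual system: 6·y_labor + 1·y_catalyst = 16 and 4·y_labor + 2·y_catalyst = 16.
This yields shadow prices y_labor = 2, y_catalyst = 4.
Shadow price of catalyst = 4.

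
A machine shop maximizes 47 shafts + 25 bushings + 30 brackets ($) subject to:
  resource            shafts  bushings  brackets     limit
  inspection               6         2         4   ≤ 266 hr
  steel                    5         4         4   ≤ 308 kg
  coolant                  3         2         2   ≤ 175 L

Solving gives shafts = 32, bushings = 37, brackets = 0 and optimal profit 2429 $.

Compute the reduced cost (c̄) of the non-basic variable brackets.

At the optimum: inspection uses 266 of 266 (binding); steel uses 308 of 308 (binding); coolant uses 170 of 175 (slack = 5).
By complementary slackness, y = 0 for the non-binding constraint.
From A_Bᵀ y = c: 6·y_inspection + 5·y_steel = 47; 2·y_inspection + 4·y_steel = 25.
Solving: y_inspection = 4.5, y_steel = 4.
Reduced cost of brackets: c₃ − yᵀa₃ = 30 − (4.5·4 + 4·4) = 30 − 34 = -4.

-4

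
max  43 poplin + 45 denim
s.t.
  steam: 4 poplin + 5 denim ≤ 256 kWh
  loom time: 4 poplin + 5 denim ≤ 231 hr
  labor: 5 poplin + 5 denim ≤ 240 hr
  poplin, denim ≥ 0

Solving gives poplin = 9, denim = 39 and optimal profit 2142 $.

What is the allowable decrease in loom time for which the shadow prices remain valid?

Binding constraints: loom time, labor. The basis is B = [[4,5],[5,5]] with det -5.
Per unit decrease in loom time, x* moves by d = (1, -1).
The basis stays optimal until denim reaches 0; allowable decrease = 39 hr.

39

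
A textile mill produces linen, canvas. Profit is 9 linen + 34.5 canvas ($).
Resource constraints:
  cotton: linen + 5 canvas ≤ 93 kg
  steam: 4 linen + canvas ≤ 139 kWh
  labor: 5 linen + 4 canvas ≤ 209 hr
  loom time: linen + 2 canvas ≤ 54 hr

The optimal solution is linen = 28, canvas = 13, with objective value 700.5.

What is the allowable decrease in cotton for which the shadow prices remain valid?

6

Binding constraints: cotton, loom time. The basis is B = [[1,5],[1,2]] with det -3.
Per unit decrease in cotton, x* moves by d = (0.6667, -0.3333).
The basis stays optimal until steam becomes binding; allowable decrease = 6 kg.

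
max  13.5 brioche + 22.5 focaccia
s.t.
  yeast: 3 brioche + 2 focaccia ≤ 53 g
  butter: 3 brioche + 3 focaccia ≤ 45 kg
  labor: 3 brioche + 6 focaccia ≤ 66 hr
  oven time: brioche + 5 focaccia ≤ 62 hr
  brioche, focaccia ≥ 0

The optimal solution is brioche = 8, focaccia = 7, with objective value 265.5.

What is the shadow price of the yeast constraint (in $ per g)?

0

Binding: butter and labor. Non-binding: yeast (15 unused), oven time (19 unused).
By complementary slackness, y = 0 for the non-binding constraints.
Dual feasibility on the basic columns requires 3·y_butter + 3·y_labor = 13.5, 3·y_butter + 6·y_labor = 22.5.
Solving: y_butter = 1.5, y_labor = 3.
Shadow price of yeast = 0.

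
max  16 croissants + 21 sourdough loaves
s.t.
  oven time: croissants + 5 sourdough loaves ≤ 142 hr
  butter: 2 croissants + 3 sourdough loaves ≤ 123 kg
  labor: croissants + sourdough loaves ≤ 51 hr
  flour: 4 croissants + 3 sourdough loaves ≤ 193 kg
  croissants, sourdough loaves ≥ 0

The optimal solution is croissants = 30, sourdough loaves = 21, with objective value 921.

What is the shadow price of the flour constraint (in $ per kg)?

Binding: butter and labor. Non-binding: oven time (7 unused), flour (10 unused).
Slack constraints have shadow price 0 (complementary slackness).
The binding rows give the dual system: 2·y_butter + 1·y_labor = 16 and 3·y_butter + 1·y_labor = 21.
→ y_butter = 5 and y_labor = 6.
Shadow price of flour = 0.

0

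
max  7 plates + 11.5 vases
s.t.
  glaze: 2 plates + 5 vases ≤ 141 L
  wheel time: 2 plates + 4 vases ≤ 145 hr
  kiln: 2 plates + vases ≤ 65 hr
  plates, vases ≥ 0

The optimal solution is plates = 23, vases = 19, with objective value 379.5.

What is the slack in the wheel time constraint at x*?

23

wheel time used = 2·23 + 4·19 = 122; slack = 145 − 122 = 23.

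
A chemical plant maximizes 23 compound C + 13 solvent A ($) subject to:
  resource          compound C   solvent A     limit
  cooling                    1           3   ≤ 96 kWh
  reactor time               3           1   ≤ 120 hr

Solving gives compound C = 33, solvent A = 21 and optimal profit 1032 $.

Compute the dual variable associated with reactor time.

7

At the optimum: cooling uses 96 of 96 (binding); reactor time uses 120 of 120 (binding).
From A_Bᵀ y = c: 1·y_cooling + 3·y_reactor time = 23; 3·y_cooling + 1·y_reactor time = 13.
This yields shadow prices y_cooling = 2, y_reactor time = 7.
Shadow price of reactor time = 7.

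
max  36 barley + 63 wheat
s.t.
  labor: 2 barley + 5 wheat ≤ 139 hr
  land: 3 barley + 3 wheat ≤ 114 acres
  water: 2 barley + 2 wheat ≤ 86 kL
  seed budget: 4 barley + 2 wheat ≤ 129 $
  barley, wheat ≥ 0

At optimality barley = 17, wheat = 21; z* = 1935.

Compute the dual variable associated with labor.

At the optimum: labor uses 139 of 139 (binding); land uses 114 of 114 (binding); water uses 76 of 86 (slack = 10); seed budget uses 110 of 129 (slack = 19).
Since water, seed budget are not tight, their duals are 0.
Dual feasibility on the basic columns requires 2·y_labor + 3·y_land = 36, 5·y_labor + 3·y_land = 63.
→ y_labor = 9 and y_land = 6.
Shadow price of labor = 9.

9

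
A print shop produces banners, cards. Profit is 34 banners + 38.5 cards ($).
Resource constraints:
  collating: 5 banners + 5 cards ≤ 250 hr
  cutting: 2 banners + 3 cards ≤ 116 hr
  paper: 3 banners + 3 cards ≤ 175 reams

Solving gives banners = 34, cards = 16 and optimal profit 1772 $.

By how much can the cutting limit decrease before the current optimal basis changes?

16

Binding constraints: collating, cutting. The basis is B = [[5,5],[2,3]] with det 5.
Per unit decrease in cutting, x* moves by d = (1, -1).
The basis stays optimal until cards reaches 0; allowable decrease = 16 hr.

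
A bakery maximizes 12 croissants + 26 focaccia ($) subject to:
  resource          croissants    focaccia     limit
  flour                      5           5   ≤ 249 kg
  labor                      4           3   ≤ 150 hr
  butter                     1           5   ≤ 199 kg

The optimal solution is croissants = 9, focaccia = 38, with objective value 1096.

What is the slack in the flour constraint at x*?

14

flour used = 5·9 + 5·38 = 235; slack = 249 − 235 = 14.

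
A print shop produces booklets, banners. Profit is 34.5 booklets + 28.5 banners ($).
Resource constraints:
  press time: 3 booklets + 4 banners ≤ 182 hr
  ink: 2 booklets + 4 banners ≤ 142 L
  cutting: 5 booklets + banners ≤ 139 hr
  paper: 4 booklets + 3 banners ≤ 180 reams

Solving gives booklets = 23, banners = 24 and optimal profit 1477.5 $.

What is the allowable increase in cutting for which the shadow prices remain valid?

Binding constraints: ink, cutting. The basis is B = [[2,4],[5,1]] with det -18.
Per unit increase in cutting, x* moves by d = (0.2222, -0.1111).
The basis stays optimal until paper becomes binding; allowable increase = 28.8 hr.

28.8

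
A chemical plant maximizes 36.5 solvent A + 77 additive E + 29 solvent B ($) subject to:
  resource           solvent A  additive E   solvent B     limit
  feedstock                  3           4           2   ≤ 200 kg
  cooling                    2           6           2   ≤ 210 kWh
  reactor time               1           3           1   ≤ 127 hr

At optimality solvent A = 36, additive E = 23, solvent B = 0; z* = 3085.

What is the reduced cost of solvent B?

Check each constraint at x*: feedstock 200/200 (tight); cooling 210/210 (tight); reactor time 105/127 (slack 22).
Since reactor time is not tight, its dual is 0.
From A_Bᵀ y = c: 3·y_feedstock + 2·y_cooling = 36.5; 4·y_feedstock + 6·y_cooling = 77.
→ y_feedstock = 6.5 and y_cooling = 8.5.
Reduced cost of solvent B: c₃ − yᵀa₃ = 29 − (6.5·2 + 8.5·2) = 29 − 30 = -1.

-1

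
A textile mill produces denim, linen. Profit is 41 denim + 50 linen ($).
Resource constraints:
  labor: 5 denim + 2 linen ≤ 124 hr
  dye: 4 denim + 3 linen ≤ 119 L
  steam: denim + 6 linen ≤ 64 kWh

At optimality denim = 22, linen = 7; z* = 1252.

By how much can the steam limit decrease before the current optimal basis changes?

Binding constraints: labor, steam. The basis is B = [[5,2],[1,6]] with det 28.
Per unit decrease in steam, x* moves by d = (0.0714, -0.1786).
The basis stays optimal until linen reaches 0; allowable decrease = 39.2 kWh.

39.2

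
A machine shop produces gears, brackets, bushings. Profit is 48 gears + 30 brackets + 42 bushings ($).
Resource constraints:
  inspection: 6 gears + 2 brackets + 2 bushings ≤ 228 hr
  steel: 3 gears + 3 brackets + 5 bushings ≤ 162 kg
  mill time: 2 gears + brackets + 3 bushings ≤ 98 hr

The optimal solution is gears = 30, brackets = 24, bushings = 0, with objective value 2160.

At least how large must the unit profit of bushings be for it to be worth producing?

At the optimum: inspection uses 228 of 228 (binding); steel uses 162 of 162 (binding); mill time uses 84 of 98 (slack = 14).
Since mill time is not tight, its dual is 0.
From A_Bᵀ y = c: 6·y_inspection + 3·y_steel = 48; 2·y_inspection + 3·y_steel = 30.
This yields shadow prices y_inspection = 4.5, y_steel = 7.
bushings enters the basis when its profit ≥ yᵀa₃ = 4.5·2 + 7·5 = 44.

44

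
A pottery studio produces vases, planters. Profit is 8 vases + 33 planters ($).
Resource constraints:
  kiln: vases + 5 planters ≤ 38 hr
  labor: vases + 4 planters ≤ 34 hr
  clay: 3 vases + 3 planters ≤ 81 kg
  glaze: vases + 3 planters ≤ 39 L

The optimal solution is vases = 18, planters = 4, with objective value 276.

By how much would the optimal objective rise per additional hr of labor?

7

Check each constraint at x*: kiln 38/38 (tight); labor 34/34 (tight); clay 66/81 (slack 15); glaze 30/39 (slack 9).
Slack constraints have shadow price 0 (complementary slackness).
Dual feasibility on the basic columns requires 1·y_kiln + 1·y_labor = 8, 5·y_kiln + 4·y_labor = 33.
This yields shadow prices y_kiln = 1, y_labor = 7.
Shadow price of labor = 7.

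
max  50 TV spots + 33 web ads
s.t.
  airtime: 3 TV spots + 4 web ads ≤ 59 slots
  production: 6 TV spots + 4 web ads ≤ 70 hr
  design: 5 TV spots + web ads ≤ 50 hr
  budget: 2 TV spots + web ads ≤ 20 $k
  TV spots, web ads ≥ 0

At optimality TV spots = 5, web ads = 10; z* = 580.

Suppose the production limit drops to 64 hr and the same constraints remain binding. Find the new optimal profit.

Binding: production and budget. Non-binding: airtime (4 unused), design (15 unused).
Since airtime, design are not tight, their duals are 0.
The binding rows give the dual system: 6·y_production + 2·y_budget = 50 and 4·y_production + 1·y_budget = 33.
Solving: y_production = 8, y_budget = 1.
Δz = y_production·Δb = 8 × (-6) = -48, so new z* = 580 − 48 = 532.

532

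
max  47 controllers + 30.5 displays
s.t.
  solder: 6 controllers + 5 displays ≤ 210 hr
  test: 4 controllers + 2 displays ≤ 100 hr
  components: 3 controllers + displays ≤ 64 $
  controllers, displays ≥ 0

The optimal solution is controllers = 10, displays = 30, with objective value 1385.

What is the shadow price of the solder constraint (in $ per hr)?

3.5

At the optimum: solder uses 210 of 210 (binding); test uses 100 of 100 (binding); components uses 60 of 64 (slack = 4).
By complementary slackness, y = 0 for the non-binding constraint.
The binding rows give the dual system: 6·y_solder + 4·y_test = 47 and 5·y_solder + 2·y_test = 30.5.
Solving: y_solder = 3.5, y_test = 6.5.
Shadow price of solder = 3.5.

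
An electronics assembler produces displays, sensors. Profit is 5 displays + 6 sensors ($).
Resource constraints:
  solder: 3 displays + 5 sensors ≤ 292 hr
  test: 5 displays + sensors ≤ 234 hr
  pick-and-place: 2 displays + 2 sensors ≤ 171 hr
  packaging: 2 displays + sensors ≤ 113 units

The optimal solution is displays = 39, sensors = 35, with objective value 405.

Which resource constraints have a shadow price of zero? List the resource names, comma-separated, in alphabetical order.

solder: 292/292 (binding)
test: 230/234 (slack 4)
pick-and-place: 148/171 (slack 23)
packaging: 113/113 (binding)
By complementary slackness, a constraint with positive slack has shadow price 0 → pick-and-place, test.

pick-and-place, test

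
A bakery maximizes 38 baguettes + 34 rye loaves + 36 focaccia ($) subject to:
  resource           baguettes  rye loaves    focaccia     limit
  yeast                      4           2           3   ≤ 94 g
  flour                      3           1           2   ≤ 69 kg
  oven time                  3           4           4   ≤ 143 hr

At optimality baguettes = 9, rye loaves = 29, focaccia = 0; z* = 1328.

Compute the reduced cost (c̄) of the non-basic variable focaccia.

-3

Check each constraint at x*: yeast 94/94 (tight); flour 56/69 (slack 13); oven time 143/143 (tight).
Slack constraints have shadow price 0 (complementary slackness).
Dual feasibility on the basic columns requires 4·y_yeast + 3·y_oven time = 38, 2·y_yeast + 4·y_oven time = 34.
→ y_yeast = 5 and y_oven time = 6.
Reduced cost of focaccia: c₃ − yᵀa₃ = 36 − (5·3 + 6·4) = 36 − 39 = -3.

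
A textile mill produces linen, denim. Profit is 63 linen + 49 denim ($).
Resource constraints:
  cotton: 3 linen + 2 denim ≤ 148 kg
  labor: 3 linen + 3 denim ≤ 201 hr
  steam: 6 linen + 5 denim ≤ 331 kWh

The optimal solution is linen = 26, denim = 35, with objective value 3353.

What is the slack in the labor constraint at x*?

labor used = 3·26 + 3·35 = 183; slack = 201 − 183 = 18.

18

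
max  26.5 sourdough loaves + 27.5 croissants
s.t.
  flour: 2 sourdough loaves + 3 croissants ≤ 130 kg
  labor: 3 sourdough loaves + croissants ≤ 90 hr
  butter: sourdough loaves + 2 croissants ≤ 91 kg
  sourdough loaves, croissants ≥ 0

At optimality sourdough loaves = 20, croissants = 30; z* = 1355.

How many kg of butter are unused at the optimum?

11

butter used = 1·20 + 2·30 = 80; slack = 91 − 80 = 11.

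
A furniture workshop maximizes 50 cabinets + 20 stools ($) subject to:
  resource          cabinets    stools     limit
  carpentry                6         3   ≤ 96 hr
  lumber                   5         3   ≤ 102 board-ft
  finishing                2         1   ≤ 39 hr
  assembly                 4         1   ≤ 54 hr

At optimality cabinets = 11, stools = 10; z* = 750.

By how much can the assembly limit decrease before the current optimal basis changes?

Binding constraints: carpentry, assembly. The basis is B = [[6,3],[4,1]] with det -6.
Per unit decrease in assembly, x* moves by d = (-0.5, 1).
The basis stays optimal until cabinets reaches 0; allowable decrease = 22 hr.

22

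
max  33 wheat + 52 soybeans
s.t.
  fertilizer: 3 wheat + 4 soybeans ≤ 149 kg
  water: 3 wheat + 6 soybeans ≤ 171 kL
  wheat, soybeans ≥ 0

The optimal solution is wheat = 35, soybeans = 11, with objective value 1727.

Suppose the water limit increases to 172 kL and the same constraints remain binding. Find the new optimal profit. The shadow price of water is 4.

1731

Δb = 1, so new z* = 1727 + (4)·(1) = 1727 + 4 = 1731.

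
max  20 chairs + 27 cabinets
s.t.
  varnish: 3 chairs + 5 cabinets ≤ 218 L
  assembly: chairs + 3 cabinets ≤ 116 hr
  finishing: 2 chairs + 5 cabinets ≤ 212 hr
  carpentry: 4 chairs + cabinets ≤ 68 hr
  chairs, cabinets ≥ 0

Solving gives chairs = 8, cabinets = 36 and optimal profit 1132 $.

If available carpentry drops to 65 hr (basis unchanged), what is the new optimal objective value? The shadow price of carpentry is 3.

Δb = -3, so new z* = 1132 + (3)·(-3) = 1132 − 9 = 1123.

1123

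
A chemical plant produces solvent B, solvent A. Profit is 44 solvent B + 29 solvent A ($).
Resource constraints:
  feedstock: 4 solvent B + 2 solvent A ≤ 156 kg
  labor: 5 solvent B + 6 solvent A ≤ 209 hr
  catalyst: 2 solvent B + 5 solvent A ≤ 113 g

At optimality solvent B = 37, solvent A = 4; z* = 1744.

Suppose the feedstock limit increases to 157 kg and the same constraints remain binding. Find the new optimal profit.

Check each constraint at x*: feedstock 156/156 (tight); labor 209/209 (tight); catalyst 94/113 (slack 19).
Since catalyst is not tight, its dual is 0.
The binding rows give the dual system: 4·y_feedstock + 5·y_labor = 44 and 2·y_feedstock + 6·y_labor = 29.
This yields shadow prices y_feedstock = 8.5, y_labor = 2.
Δz = y_feedstock·Δb = 8.5 × (1) = 8.5, so new z* = 1744 + 8.5 = 1752.5.

1752.5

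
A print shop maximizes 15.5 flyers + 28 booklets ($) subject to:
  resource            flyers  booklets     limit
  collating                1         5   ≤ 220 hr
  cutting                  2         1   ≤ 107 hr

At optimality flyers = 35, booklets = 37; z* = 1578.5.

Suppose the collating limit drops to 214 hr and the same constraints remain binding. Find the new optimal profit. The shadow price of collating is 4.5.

1551.5

Δb = -6, so new z* = 1578.5 + (4.5)·(-6) = 1578.5 − 27 = 1551.5.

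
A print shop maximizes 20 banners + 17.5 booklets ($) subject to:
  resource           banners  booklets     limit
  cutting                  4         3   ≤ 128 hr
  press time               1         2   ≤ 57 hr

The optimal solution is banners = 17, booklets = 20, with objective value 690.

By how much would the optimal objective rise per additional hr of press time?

At the optimum: cutting uses 128 of 128 (binding); press time uses 57 of 57 (binding).
The binding rows give the dual system: 4·y_cutting + 1·y_press time = 20 and 3·y_cutting + 2·y_press time = 17.5.
→ y_cutting = 4.5 and y_press time = 2.
Shadow price of press time = 2.

2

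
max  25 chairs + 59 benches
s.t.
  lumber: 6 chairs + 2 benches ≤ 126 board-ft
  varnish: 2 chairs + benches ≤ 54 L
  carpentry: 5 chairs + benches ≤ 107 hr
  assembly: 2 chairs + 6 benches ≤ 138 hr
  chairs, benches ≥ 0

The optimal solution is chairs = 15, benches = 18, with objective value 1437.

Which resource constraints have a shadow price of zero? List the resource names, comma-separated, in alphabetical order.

lumber: 126/126 (binding)
varnish: 48/54 (slack 6)
carpentry: 93/107 (slack 14)
assembly: 138/138 (binding)
By complementary slackness, a constraint with positive slack has shadow price 0 → carpentry, varnish.

carpentry, varnish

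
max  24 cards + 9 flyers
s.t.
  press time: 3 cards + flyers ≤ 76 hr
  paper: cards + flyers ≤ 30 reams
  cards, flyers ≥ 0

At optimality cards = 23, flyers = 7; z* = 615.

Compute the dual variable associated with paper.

Both press time and paper are binding at x*.
From A_Bᵀ y = c: 3·y_press time + 1·y_paper = 24; 1·y_press time + 1·y_paper = 9.
Solving: y_press time = 7.5, y_paper = 1.5.
Shadow price of paper = 1.5.

1.5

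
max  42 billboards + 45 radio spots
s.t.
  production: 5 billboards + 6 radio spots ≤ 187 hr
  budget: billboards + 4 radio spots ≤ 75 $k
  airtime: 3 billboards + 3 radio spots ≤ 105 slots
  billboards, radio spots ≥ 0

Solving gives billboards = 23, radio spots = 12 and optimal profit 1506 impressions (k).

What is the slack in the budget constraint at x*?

budget used = 1·23 + 4·12 = 71; slack = 75 − 71 = 4.

4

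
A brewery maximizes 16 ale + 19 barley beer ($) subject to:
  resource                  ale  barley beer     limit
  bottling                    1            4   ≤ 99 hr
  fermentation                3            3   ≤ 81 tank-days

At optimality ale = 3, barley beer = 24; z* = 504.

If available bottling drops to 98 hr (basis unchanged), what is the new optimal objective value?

Check each constraint at x*: bottling 99/99 (tight); fermentation 81/81 (tight).
The binding rows give the dual system: 1·y_bottling + 3·y_fermentation = 16 and 4·y_bottling + 3·y_fermentation = 19.
→ y_bottling = 1 and y_fermentation = 5.
Δz = y_bottling·Δb = 1 × (-1) = -1, so new z* = 504 − 1 = 503.

503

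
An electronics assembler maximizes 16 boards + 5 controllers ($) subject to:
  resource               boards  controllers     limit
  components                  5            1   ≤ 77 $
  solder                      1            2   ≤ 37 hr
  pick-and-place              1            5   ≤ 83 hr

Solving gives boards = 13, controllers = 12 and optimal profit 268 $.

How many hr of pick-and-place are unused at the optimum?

10

pick-and-place used = 1·13 + 5·12 = 73; slack = 83 − 73 = 10.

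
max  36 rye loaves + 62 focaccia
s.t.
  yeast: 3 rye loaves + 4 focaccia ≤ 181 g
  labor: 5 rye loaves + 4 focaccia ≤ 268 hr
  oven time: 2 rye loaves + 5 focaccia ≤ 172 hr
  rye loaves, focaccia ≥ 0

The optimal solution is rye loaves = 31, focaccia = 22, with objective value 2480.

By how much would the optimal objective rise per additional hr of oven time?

At the optimum: yeast uses 181 of 181 (binding); labor uses 243 of 268 (slack = 25); oven time uses 172 of 172 (binding).
Slack constraints have shadow price 0 (complementary slackness).
Dual feasibility on the basic columns requires 3·y_yeast + 2·y_oven time = 36, 4·y_yeast + 5·y_oven time = 62.
Solving: y_yeast = 8, y_oven time = 6.
Shadow price of oven time = 6.

6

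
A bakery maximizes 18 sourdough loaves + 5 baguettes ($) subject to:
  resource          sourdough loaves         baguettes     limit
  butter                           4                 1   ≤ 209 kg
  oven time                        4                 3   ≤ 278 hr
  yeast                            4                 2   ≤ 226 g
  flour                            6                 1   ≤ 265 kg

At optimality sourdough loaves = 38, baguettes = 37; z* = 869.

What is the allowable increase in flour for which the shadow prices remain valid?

40

Binding constraints: yeast, flour. The basis is B = [[4,2],[6,1]] with det -8.
Per unit increase in flour, x* moves by d = (0.25, -0.5).
The basis stays optimal until butter becomes binding; allowable increase = 40 kg.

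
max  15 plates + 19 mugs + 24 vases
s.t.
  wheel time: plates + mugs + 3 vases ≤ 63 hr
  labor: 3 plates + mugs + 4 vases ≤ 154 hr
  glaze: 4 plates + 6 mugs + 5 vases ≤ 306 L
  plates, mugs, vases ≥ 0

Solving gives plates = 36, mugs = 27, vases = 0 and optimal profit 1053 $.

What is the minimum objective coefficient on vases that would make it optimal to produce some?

31

Check each constraint at x*: wheel time 63/63 (tight); labor 135/154 (slack 19); glaze 306/306 (tight).
By complementary slackness, y = 0 for the non-binding constraint.
From A_Bᵀ y = c: 1·y_wheel time + 4·y_glaze = 15; 1·y_wheel time + 6·y_glaze = 19.
Solving: y_wheel time = 7, y_glaze = 2.
vases enters the basis when its profit ≥ yᵀa₃ = 7·3 + 2·5 = 31.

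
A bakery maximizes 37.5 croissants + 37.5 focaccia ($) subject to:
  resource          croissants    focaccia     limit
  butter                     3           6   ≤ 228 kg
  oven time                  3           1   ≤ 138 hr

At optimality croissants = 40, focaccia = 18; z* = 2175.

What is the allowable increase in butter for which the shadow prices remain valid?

600

Binding constraints: butter, oven time. The basis is B = [[3,6],[3,1]] with det -15.
Per unit increase in butter, x* moves by d = (-0.0667, 0.2).
The basis stays optimal until croissants reaches 0; allowable increase = 600 kg.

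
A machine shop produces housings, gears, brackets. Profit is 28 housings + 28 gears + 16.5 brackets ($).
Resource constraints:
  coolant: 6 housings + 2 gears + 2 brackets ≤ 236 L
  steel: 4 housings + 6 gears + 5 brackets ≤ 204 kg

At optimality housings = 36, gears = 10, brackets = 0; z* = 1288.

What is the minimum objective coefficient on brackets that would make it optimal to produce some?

24

At the optimum: coolant uses 236 of 236 (binding); steel uses 204 of 204 (binding).
From A_Bᵀ y = c: 6·y_coolant + 4·y_steel = 28; 2·y_coolant + 6·y_steel = 28.
→ y_coolant = 2 and y_steel = 4.
brackets enters the basis when its profit ≥ yᵀa₃ = 2·2 + 4·5 = 24.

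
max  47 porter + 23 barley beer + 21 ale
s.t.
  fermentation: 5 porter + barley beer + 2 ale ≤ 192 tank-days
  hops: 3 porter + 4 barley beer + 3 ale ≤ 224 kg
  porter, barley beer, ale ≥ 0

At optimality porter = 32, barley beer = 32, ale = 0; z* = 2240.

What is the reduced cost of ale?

-5

Both fermentation and hops are binding at x*.
The binding rows give the dual system: 5·y_fermentation + 3·y_hops = 47 and 1·y_fermentation + 4·y_hops = 23.
→ y_fermentation = 7 and y_hops = 4.
Reduced cost of ale: c₃ − yᵀa₃ = 21 − (7·2 + 4·3) = 21 − 26 = -5.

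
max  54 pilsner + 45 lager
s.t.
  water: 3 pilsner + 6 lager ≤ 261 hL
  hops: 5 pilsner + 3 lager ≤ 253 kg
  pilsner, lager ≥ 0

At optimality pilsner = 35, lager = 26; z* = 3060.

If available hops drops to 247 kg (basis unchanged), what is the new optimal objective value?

3006

At the optimum: water uses 261 of 261 (binding); hops uses 253 of 253 (binding).
The binding rows give the dual system: 3·y_water + 5·y_hops = 54 and 6·y_water + 3·y_hops = 45.
→ y_water = 3 and y_hops = 9.
Δz = y_hops·Δb = 9 × (-6) = -54, so new z* = 3060 − 54 = 3006.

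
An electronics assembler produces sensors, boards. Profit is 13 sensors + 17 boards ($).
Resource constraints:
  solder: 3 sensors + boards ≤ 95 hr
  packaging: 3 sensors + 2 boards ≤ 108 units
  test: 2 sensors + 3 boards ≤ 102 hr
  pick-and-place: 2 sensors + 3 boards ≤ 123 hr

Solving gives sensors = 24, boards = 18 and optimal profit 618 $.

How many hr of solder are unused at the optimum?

5

solder used = 3·24 + 1·18 = 90; slack = 95 − 90 = 5.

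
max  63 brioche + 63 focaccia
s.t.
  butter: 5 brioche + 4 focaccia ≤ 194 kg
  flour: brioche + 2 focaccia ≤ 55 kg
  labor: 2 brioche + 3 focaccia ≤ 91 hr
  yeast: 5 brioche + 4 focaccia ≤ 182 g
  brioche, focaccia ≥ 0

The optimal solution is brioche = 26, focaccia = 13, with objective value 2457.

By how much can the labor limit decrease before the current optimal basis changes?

18.2

Binding constraints: labor, yeast. The basis is B = [[2,3],[5,4]] with det -7.
Per unit decrease in labor, x* moves by d = (0.5714, -0.7143).
The basis stays optimal until focaccia reaches 0; allowable decrease = 18.2 hr.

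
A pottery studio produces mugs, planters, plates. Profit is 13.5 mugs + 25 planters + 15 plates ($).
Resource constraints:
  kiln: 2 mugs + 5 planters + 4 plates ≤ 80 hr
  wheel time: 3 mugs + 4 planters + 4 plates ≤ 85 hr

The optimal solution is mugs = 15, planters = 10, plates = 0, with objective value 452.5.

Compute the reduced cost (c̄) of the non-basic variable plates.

Both kiln and wheel time are binding at x*.
The binding rows give the dual system: 2·y_kiln + 3·y_wheel time = 13.5 and 5·y_kiln + 4·y_wheel time = 25.
This yields shadow prices y_kiln = 3, y_wheel time = 2.5.
Reduced cost of plates: c₃ − yᵀa₃ = 15 − (3·4 + 2.5·4) = 15 − 22 = -7.

-7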